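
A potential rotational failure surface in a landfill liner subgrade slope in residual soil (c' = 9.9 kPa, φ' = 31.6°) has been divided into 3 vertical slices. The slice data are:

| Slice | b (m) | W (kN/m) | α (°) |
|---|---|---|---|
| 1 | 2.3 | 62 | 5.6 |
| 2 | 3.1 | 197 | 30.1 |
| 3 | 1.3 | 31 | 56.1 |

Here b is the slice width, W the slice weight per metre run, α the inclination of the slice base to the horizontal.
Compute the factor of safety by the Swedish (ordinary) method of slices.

FS = 1.80

Ordinary method of slices: FS = Σ[c'·Δl_i + (W_i cosα_i)·tanφ'] / Σ W_i sinα_i, with Δl_i = b_i / cosα_i.
Slice 1: Δl = 2.3/cos5.6° = 2.311 m; N'_1 = 62·cos5.6° = 61.7; c'Δl = 22.88; W sinα = 6.1
Slice 2: Δl = 3.1/cos30.1° = 3.583 m; N'_2 = 197·cos30.1° = 170.4; c'Δl = 35.47; W sinα = 98.8
Slice 3: Δl = 1.3/cos56.1° = 2.331 m; N'_3 = 31·cos56.1° = 17.3; c'Δl = 23.08; W sinα = 25.7
Σc'Δl = 81.4 kN/m; ΣN' = 249.4 kN/m; ΣW sinα = 130.6 kN/m
Resisting = 81.4 + 249.4·tan31.6° = 81.4 + 153.4 = 234.9 kN/m
FS = 234.9 / 130.6 = 1.799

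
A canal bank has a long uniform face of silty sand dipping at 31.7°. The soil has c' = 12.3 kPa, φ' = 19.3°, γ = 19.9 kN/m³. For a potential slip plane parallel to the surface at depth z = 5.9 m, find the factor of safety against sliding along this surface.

FS = 0.80

For an infinite slope with a slip plane parallel to the surface (no pore pressure): FS = [c' + γz cos²β tanφ'] / [γz sinβ cosβ].
γz = 19.9·5.9 = 117.41 kN/m²
Numerator = 12.3 + 117.41·cos²31.7°·tan19.3° = 12.3 + 117.41·0.7239·0.3502 = 42.063 kPa
Denominator = 117.41·sin31.7°·cos31.7° = 117.41·0.5255·0.8508 = 52.491 kPa
FS = 42.063 / 52.491 = 0.801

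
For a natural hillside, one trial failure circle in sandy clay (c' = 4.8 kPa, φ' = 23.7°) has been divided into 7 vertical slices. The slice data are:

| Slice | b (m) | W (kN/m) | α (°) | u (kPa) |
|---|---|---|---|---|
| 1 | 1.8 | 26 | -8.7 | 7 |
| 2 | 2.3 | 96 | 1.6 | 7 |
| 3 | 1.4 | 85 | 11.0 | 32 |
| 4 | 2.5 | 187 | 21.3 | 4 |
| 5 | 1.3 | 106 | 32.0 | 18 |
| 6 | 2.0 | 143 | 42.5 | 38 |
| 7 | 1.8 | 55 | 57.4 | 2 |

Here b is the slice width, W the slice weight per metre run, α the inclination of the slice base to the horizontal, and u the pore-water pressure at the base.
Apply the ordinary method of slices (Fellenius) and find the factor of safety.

Ordinary method of slices: FS = Σ[c'·Δl_i + (W_i cosα_i − u_i·Δl_i)·tanφ'] / Σ W_i sinα_i, with Δl_i = b_i / cosα_i.
Slice 1: Δl = 1.8/cos(-8.7°) = 1.821 m; N'_1 = 26·cos(-8.7°) − 7·1.821 = 13.0; c'Δl = 8.74; W sinα = -3.9
Slice 2: Δl = 2.3/cos1.6° = 2.301 m; N'_2 = 96·cos1.6° − 7·2.301 = 79.9; c'Δl = 11.04; W sinα = 2.7
Slice 3: Δl = 1.4/cos11.0° = 1.426 m; N'_3 = 85·cos11.0° − 32·1.426 = 37.8; c'Δl = 6.85; W sinα = 16.2
Slice 4: Δl = 2.5/cos21.3° = 2.683 m; N'_4 = 187·cos21.3° − 4·2.683 = 163.5; c'Δl = 12.88; W sinα = 67.9
Slice 5: Δl = 1.3/cos32.0° = 1.533 m; N'_5 = 106·cos32.0° − 18·1.533 = 62.3; c'Δl = 7.36; W sinα = 56.2
Slice 6: Δl = 2.0/cos42.5° = 2.713 m; N'_6 = 143·cos42.5° − 38·2.713 = 2.3; c'Δl = 13.02; W sinα = 96.6
Slice 7: Δl = 1.8/cos57.4° = 3.341 m; N'_7 = 55·cos57.4° − 2·3.341 = 23.0; c'Δl = 16.04; W sinα = 46.3
Σc'Δl = 75.9 kN/m; ΣN' = 381.7 kN/m; ΣW sinα = 282.0 kN/m
Resisting = 75.9 + 381.7·tan23.7° = 75.9 + 167.6 = 243.5 kN/m
FS = 243.5 / 282.0 = 0.863

FS = 0.86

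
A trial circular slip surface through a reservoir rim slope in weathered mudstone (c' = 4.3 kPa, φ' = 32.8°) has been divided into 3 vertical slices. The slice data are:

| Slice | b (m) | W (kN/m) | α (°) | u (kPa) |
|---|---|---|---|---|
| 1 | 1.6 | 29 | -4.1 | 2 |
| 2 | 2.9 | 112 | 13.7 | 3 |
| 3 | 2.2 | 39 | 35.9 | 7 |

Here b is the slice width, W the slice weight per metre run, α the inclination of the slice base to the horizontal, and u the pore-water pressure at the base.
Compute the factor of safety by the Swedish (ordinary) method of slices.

Ordinary method of slices: FS = Σ[c'·Δl_i + (W_i cosα_i − u_i·Δl_i)·tanφ'] / Σ W_i sinα_i, with Δl_i = b_i / cosα_i.
Slice 1: Δl = 1.6/cos(-4.1°) = 1.604 m; N'_1 = 29·cos(-4.1°) − 2·1.604 = 25.7; c'Δl = 6.90; W sinα = -2.1
Slice 2: Δl = 2.9/cos13.7° = 2.985 m; N'_2 = 112·cos13.7° − 3·2.985 = 99.9; c'Δl = 12.84; W sinα = 26.5
Slice 3: Δl = 2.2/cos35.9° = 2.716 m; N'_3 = 39·cos35.9° − 7·2.716 = 12.6; c'Δl = 11.68; W sinα = 22.9
Σc'Δl = 31.4 kN/m; ΣN' = 138.2 kN/m; ΣW sinα = 47.3 kN/m
Resisting = 31.4 + 138.2·tan32.8° = 31.4 + 89.0 = 120.4 kN/m
FS = 120.4 / 47.3 = 2.545

FS = 2.55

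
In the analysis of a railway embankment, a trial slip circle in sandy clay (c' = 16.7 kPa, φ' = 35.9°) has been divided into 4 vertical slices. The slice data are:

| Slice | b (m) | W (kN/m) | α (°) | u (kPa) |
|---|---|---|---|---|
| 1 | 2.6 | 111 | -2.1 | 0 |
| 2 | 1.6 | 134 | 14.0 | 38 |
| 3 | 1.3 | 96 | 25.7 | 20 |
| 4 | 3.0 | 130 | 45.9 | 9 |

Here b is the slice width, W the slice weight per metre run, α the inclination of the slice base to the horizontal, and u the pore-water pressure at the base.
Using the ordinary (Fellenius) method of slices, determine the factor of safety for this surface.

FS = 2.30

Ordinary method of slices: FS = Σ[c'·Δl_i + (W_i cosα_i − u_i·Δl_i)·tanφ'] / Σ W_i sinα_i, with Δl_i = b_i / cosα_i.
Slice 1: Δl = 2.6/cos(-2.1°) = 2.602 m; N'_1 = 111·cos(-2.1°) − 0·2.602 = 110.9; c'Δl = 43.45; W sinα = -4.1
Slice 2: Δl = 1.6/cos14.0° = 1.649 m; N'_2 = 134·cos14.0° − 38·1.649 = 67.4; c'Δl = 27.54; W sinα = 32.4
Slice 3: Δl = 1.3/cos25.7° = 1.443 m; N'_3 = 96·cos25.7° − 20·1.443 = 57.6; c'Δl = 24.09; W sinα = 41.6
Slice 4: Δl = 3.0/cos45.9° = 4.311 m; N'_4 = 130·cos45.9° − 9·4.311 = 51.7; c'Δl = 71.99; W sinα = 93.4
Σc'Δl = 167.1 kN/m; ΣN' = 287.6 kN/m; ΣW sinα = 163.3 kN/m
Resisting = 167.1 + 287.6·tan35.9° = 167.1 + 208.2 = 375.3 kN/m
FS = 375.3 / 163.3 = 2.297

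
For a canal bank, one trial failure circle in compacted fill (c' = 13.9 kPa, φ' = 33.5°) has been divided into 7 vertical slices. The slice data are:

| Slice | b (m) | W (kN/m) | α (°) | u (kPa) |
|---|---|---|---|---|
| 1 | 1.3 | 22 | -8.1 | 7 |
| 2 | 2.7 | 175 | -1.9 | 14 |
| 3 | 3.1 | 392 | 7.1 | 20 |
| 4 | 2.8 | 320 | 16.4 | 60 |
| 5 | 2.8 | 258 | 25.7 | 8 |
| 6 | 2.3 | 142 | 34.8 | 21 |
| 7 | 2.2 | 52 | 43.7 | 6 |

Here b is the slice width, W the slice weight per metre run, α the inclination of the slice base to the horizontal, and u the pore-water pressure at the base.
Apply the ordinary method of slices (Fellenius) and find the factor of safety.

FS = 2.38

Ordinary method of slices: FS = Σ[c'·Δl_i + (W_i cosα_i − u_i·Δl_i)·tanφ'] / Σ W_i sinα_i, with Δl_i = b_i / cosα_i.
Slice 1: Δl = 1.3/cos(-8.1°) = 1.313 m; N'_1 = 22·cos(-8.1°) − 7·1.313 = 12.6; c'Δl = 18.25; W sinα = -3.1
Slice 2: Δl = 2.7/cos(-1.9°) = 2.701 m; N'_2 = 175·cos(-1.9°) − 14·2.701 = 137.1; c'Δl = 37.55; W sinα = -5.8
Slice 3: Δl = 3.1/cos7.1° = 3.124 m; N'_3 = 392·cos7.1° − 20·3.124 = 326.5; c'Δl = 43.42; W sinα = 48.5
Slice 4: Δl = 2.8/cos16.4° = 2.919 m; N'_4 = 320·cos16.4° − 60·2.919 = 131.9; c'Δl = 40.57; W sinα = 90.3
Slice 5: Δl = 2.8/cos25.7° = 3.107 m; N'_5 = 258·cos25.7° − 8·3.107 = 207.6; c'Δl = 43.19; W sinα = 111.9
Slice 6: Δl = 2.3/cos34.8° = 2.801 m; N'_6 = 142·cos34.8° − 21·2.801 = 57.8; c'Δl = 38.93; W sinα = 81.0
Slice 7: Δl = 2.2/cos43.7° = 3.043 m; N'_7 = 52·cos43.7° − 6·3.043 = 19.3; c'Δl = 42.30; W sinα = 35.9
Σc'Δl = 264.2 kN/m; ΣN' = 892.8 kN/m; ΣW sinα = 358.8 kN/m
Resisting = 264.2 + 892.8·tan33.5° = 264.2 + 590.9 = 855.1 kN/m
FS = 855.1 / 358.8 = 2.384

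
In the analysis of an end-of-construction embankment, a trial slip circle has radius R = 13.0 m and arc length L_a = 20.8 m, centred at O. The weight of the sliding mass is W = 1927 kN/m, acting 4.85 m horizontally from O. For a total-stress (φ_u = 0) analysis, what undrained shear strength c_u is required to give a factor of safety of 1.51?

FS = c_u·L_a·R / (W·d), so c_u = FS·W·d / (L_a·R).
c_u = 1.51·1927·4.85 / (20.80·13.0) = 14112.4 / 270.40 = 52.19 kPa

c_u = 52.2 kPa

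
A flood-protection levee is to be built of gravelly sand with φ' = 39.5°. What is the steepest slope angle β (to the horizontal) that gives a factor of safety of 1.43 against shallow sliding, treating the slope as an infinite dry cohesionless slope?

For an infinite dry cohesionless slope FS = tanφ'/tanβ, so tanβ = tanφ' / FS.
tanβ = tan39.5° / 1.43 = 0.8243 / 1.43 = 0.5765
β = arctan(0.5765) = 29.96°

β = 30.0°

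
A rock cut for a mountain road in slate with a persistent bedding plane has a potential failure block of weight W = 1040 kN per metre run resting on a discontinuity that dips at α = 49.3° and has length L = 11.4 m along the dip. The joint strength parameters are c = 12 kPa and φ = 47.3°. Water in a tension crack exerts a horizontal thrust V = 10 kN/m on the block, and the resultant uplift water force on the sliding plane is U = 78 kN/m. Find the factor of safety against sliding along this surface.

FS = 0.98

Resolving the block weight along and normal to the plane and applying the Mohr–Coulomb strength on the joint:
N' = W cosα − U − V sinα = 1040·cos49.3° − 78 − 10·sin49.3° = 592.6 kN/m
Driving force T = W sinα + V cosα = 1040·sin49.3° + 10·cos49.3° = 795.0 kN/m
Resisting force R = c·L + N'·tanφ = 12·11.4 + 592.6·tan47.3° = 136.8 + 642.2 = 779.0 kN/m
FS = R / T = 779.0 / 795.0 = 0.980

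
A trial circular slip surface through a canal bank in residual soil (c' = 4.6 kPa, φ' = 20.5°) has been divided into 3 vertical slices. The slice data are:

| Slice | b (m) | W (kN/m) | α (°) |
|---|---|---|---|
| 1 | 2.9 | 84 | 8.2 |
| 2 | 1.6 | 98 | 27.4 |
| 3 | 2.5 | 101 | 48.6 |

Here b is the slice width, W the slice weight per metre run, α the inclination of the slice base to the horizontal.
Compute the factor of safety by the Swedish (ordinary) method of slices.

FS = 0.96

Ordinary method of slices: FS = Σ[c'·Δl_i + (W_i cosα_i)·tanφ'] / Σ W_i sinα_i, with Δl_i = b_i / cosα_i.
Slice 1: Δl = 2.9/cos8.2° = 2.930 m; N'_1 = 84·cos8.2° = 83.1; c'Δl = 13.48; W sinα = 12.0
Slice 2: Δl = 1.6/cos27.4° = 1.802 m; N'_2 = 98·cos27.4° = 87.0; c'Δl = 8.29; W sinα = 45.1
Slice 3: Δl = 2.5/cos48.6° = 3.780 m; N'_3 = 101·cos48.6° = 66.8; c'Δl = 17.39; W sinα = 75.8
Σc'Δl = 39.2 kN/m; ΣN' = 236.9 kN/m; ΣW sinα = 132.8 kN/m
Resisting = 39.2 + 236.9·tan20.5° = 39.2 + 88.6 = 127.7 kN/m
FS = 127.7 / 132.8 = 0.962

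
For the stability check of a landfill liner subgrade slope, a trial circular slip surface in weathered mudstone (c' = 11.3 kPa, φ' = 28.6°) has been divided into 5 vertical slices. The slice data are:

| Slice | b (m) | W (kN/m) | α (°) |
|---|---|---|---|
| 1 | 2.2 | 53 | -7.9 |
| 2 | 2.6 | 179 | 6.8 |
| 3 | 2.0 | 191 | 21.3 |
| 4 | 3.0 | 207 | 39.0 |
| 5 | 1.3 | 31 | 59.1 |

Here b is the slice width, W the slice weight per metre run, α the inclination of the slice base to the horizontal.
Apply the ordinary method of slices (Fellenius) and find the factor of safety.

Ordinary method of slices: FS = Σ[c'·Δl_i + (W_i cosα_i)·tanφ'] / Σ W_i sinα_i, with Δl_i = b_i / cosα_i.
Slice 1: Δl = 2.2/cos(-7.9°) = 2.221 m; N'_1 = 53·cos(-7.9°) = 52.5; c'Δl = 25.10; W sinα = -7.3
Slice 2: Δl = 2.6/cos6.8° = 2.618 m; N'_2 = 179·cos6.8° = 177.7; c'Δl = 29.59; W sinα = 21.2
Slice 3: Δl = 2.0/cos21.3° = 2.147 m; N'_3 = 191·cos21.3° = 178.0; c'Δl = 24.26; W sinα = 69.4
Slice 4: Δl = 3.0/cos39.0° = 3.860 m; N'_4 = 207·cos39.0° = 160.9; c'Δl = 43.62; W sinα = 130.3
Slice 5: Δl = 1.3/cos59.1° = 2.531 m; N'_5 = 31·cos59.1° = 15.9; c'Δl = 28.61; W sinα = 26.6
Σc'Δl = 151.2 kN/m; ΣN' = 585.0 kN/m; ΣW sinα = 240.2 kN/m
Resisting = 151.2 + 585.0·tan28.6° = 151.2 + 318.9 = 470.1 kN/m
FS = 470.1 / 240.2 = 1.957

FS = 1.96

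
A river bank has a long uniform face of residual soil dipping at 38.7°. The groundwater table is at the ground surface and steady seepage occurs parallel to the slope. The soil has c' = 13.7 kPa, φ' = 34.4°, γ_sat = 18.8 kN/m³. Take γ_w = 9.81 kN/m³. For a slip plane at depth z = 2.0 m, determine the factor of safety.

FS = 1.16

With seepage parallel to the slope and the water table at the surface, the effective normal stress on the slip plane uses the buoyant unit weight γ' = γ_sat − γ_w while the driving shear stress uses γ_sat:
FS = [c' + γ' z cos²β tanφ'] / [γ_sat z sinβ cosβ]
γ' = 18.8 − 9.81 = 8.99 kN/m³
Numerator = 13.7 + 8.99·2.0·cos²38.7°·tan34.4° = 13.7 + 8.99·2.0·0.6091·0.6847 = 21.198 kPa
Denominator = 18.8·2.0·sin38.7°·cos38.7° = 18.8·2.0·0.6252·0.7804 = 18.347 kPa
FS = 21.198 / 18.347 = 1.155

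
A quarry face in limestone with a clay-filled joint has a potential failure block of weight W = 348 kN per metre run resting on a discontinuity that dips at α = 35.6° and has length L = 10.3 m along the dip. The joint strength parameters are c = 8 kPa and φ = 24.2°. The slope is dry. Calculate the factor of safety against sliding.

FS = 1.03

Resolving the block weight along and normal to the plane and applying the Mohr–Coulomb strength on the joint:
N' = W cosα = 348·cos35.6° = 283.0 kN/m
Driving force T = W sinα = 348·sin35.6° = 202.6 kN/m
Resisting force R = c·L + N'·tanφ = 8·10.3 + 283.0·tan24.2° = 82.4 + 127.2 = 209.6 kN/m
FS = R / T = 209.6 / 202.6 = 1.034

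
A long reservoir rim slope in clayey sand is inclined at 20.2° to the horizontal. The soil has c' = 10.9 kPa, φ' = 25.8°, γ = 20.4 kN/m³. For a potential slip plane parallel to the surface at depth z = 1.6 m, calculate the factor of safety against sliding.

FS = 2.34

For an infinite slope with a slip plane parallel to the surface (no pore pressure): FS = [c' + γz cos²β tanφ'] / [γz sinβ cosβ].
γz = 20.4·1.6 = 32.64 kN/m²
Numerator = 10.9 + 32.64·cos²20.2°·tan25.8° = 10.9 + 32.64·0.8808·0.4834 = 24.797 kPa
Denominator = 32.64·sin20.2°·cos20.2° = 32.64·0.3453·0.9385 = 10.577 kPa
FS = 24.797 / 10.577 = 2.344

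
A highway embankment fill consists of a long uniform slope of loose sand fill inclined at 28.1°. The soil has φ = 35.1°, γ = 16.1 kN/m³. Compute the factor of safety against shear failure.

FS = 1.32

For a dry cohesionless infinite slope the factor of safety is FS = tanφ / tanβ.
FS = tan35.1° / tan28.1° = 0.7028 / 0.5340 = 1.316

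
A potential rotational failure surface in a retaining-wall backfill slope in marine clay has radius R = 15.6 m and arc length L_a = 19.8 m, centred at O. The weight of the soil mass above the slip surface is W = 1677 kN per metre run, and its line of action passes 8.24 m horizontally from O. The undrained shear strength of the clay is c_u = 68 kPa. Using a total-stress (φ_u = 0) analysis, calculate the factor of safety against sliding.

Taking moments about the centre O, the resisting moment is provided by the undrained shear strength acting along the arc:
M_R = c_u·L_a·R = 68·19.80·15.6 = 21003.8 kN·m/m
M_D = W·d = 1677·8.24 = 13818.5 kN·m/m
FS = M_R / M_D = 21003.8 / 13818.5 = 1.520

FS = 1.52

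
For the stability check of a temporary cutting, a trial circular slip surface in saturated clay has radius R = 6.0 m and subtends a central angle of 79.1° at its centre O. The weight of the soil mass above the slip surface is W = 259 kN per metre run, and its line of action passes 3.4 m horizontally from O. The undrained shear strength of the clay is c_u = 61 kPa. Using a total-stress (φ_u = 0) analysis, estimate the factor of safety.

Taking moments about the centre O, the resisting moment is provided by the undrained shear strength acting along the arc:
Arc length L_a = R·θ = 6.0·(79.1°·π/180) = 6.0·1.3806 = 8.28 m
M_R = c_u·L_a·R = 61·8.28·6.0 = 3031.7 kN·m/m
M_D = W·d = 259·3.4 = 880.6 kN·m/m
FS = M_R / M_D = 3031.7 / 880.6 = 3.443

FS = 3.44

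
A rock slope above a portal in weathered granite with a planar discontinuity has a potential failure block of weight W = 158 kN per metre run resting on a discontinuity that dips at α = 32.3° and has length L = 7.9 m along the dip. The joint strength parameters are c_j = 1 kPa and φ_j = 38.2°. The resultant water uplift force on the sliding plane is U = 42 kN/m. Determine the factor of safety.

Resolving the block weight along and normal to the plane and applying the Mohr–Coulomb strength on the joint:
N' = W cosα − U = 158·cos32.3° − 42 = 91.6 kN/m
Driving force T = W sinα = 158·sin32.3° = 84.4 kN/m
Resisting force R = c_j·L + N'·tanφ_j = 1·7.9 + 91.6·tan38.2° = 7.9 + 72.0 = 79.9 kN/m
FS = R / T = 79.9 / 84.4 = 0.947

FS = 0.95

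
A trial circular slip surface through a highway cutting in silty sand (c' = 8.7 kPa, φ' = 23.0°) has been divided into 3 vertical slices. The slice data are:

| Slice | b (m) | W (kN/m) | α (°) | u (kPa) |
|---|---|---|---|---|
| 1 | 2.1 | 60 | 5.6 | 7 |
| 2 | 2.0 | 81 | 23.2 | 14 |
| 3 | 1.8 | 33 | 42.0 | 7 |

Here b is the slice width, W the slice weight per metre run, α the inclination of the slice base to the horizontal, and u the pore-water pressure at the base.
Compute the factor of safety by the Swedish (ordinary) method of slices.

Ordinary method of slices: FS = Σ[c'·Δl_i + (W_i cosα_i − u_i·Δl_i)·tanφ'] / Σ W_i sinα_i, with Δl_i = b_i / cosα_i.
Slice 1: Δl = 2.1/cos5.6° = 2.110 m; N'_1 = 60·cos5.6° − 7·2.110 = 44.9; c'Δl = 18.36; W sinα = 5.9
Slice 2: Δl = 2.0/cos23.2° = 2.176 m; N'_2 = 81·cos23.2° − 14·2.176 = 44.0; c'Δl = 18.93; W sinα = 31.9
Slice 3: Δl = 1.8/cos42.0° = 2.422 m; N'_3 = 33·cos42.0° − 7·2.422 = 7.6; c'Δl = 21.07; W sinα = 22.1
Σc'Δl = 58.4 kN/m; ΣN' = 96.5 kN/m; ΣW sinα = 59.8 kN/m
Resisting = 58.4 + 96.5·tan23.0° = 58.4 + 41.0 = 99.3 kN/m
FS = 99.3 / 59.8 = 1.660

FS = 1.66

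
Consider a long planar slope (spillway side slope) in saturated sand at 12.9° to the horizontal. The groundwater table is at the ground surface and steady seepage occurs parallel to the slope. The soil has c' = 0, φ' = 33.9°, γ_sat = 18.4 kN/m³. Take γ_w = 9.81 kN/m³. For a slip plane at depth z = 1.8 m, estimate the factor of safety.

FS = 1.37

With seepage parallel to the slope and the water table at the surface, the effective normal stress on the slip plane uses the buoyant unit weight γ' = γ_sat − γ_w while the driving shear stress uses γ_sat:
FS = [c' + γ' z cos²β tanφ'] / [γ_sat z sinβ cosβ]
(For c' = 0 this reduces to FS = (γ'/γ_sat)·tanφ'/tanβ.)
γ' = 18.4 − 9.81 = 8.59 kN/m³
Numerator = 0.0 + 8.59·1.8·cos²12.9°·tan33.9° = 0.0 + 8.59·1.8·0.9502·0.6720 = 9.872 kPa
Denominator = 18.4·1.8·sin12.9°·cos12.9° = 18.4·1.8·0.2233·0.9748 = 7.207 kPa
FS = 9.872 / 7.207 = 1.370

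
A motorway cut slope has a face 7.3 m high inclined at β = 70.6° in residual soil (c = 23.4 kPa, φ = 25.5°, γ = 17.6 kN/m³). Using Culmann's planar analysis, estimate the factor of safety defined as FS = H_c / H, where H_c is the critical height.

FS = 2.11

H_c = (4c/γ) · sinβ cosφ / [1 − cos(β − φ)]
    = (4·23.4/17.6) · sin70.6°·cos25.5° / [1 − cos45.1°]
    = 5.318 · 0.8513 / 0.2941 = 15.39 m
FS = H_c / H = 15.39 / 7.3 = 2.109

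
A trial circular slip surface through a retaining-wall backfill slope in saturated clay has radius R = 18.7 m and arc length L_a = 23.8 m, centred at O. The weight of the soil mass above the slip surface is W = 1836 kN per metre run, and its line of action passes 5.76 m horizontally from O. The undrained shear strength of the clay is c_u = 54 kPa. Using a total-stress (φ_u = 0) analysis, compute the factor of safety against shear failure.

Taking moments about the centre O, the resisting moment is provided by the undrained shear strength acting along the arc:
M_R = c_u·L_a·R = 54·23.80·18.7 = 24033.2 kN·m/m
M_D = W·d = 1836·5.76 = 10575.4 kN·m/m
FS = M_R / M_D = 24033.2 / 10575.4 = 2.273

FS = 2.27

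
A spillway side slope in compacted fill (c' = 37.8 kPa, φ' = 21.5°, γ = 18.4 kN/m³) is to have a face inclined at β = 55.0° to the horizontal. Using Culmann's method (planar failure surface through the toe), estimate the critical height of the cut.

Culmann's analysis gives the critical failure plane at α_cr = (β + φ')/2 = (55.0 + 21.5)/2 = 38.2°, and the critical height
H_c = (4c'/γ) · sinβ cosφ' / [1 − cos(β − φ')]
    = (4·37.8/18.4) · sin55.0°·cos21.5° / [1 − cos(33.5°)]
    = 8.217 · 0.8192·0.9304 / [1 − 0.8339]
    = 8.217 · 0.7622 / 0.1661
    = 37.70 m

H_c = 37.70 m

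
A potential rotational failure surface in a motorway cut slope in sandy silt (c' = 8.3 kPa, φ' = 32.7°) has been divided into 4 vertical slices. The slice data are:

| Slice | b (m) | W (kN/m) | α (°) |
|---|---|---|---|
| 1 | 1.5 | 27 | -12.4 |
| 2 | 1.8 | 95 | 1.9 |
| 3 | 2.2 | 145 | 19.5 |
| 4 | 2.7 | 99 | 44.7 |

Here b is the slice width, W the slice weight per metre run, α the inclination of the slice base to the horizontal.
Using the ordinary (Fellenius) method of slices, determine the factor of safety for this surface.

Ordinary method of slices: FS = Σ[c'·Δl_i + (W_i cosα_i)·tanφ'] / Σ W_i sinα_i, with Δl_i = b_i / cosα_i.
Slice 1: Δl = 1.5/cos(-12.4°) = 1.536 m; N'_1 = 27·cos(-12.4°) = 26.4; c'Δl = 12.75; W sinα = -5.8
Slice 2: Δl = 1.8/cos1.9° = 1.801 m; N'_2 = 95·cos1.9° = 94.9; c'Δl = 14.95; W sinα = 3.1
Slice 3: Δl = 2.2/cos19.5° = 2.334 m; N'_3 = 145·cos19.5° = 136.7; c'Δl = 19.37; W sinα = 48.4
Slice 4: Δl = 2.7/cos44.7° = 3.799 m; N'_4 = 99·cos44.7° = 70.4; c'Δl = 31.53; W sinα = 69.6
Σc'Δl = 78.6 kN/m; ΣN' = 328.4 kN/m; ΣW sinα = 115.4 kN/m
Resisting = 78.6 + 328.4·tan32.7° = 78.6 + 210.8 = 289.4 kN/m
FS = 289.4 / 115.4 = 2.508

FS = 2.51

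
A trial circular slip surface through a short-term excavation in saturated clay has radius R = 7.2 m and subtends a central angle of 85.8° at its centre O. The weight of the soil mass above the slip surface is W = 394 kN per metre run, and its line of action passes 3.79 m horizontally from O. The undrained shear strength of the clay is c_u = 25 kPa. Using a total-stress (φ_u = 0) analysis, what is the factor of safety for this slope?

Taking moments about the centre O, the resisting moment is provided by the undrained shear strength acting along the arc:
Arc length L_a = R·θ = 7.2·(85.8°·π/180) = 7.2·1.4975 = 10.78 m
M_R = c_u·L_a·R = 25·10.78·7.2 = 1940.8 kN·m/m
M_D = W·d = 394·3.79 = 1493.3 kN·m/m
FS = M_R / M_D = 1940.8 / 1493.3 = 1.300

FS = 1.30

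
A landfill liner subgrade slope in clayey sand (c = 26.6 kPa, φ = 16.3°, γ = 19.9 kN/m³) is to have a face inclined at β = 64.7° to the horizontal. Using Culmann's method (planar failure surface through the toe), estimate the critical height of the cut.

H_c = 13.81 m

Culmann's analysis gives the critical failure plane at α_cr = (β + φ)/2 = (64.7 + 16.3)/2 = 40.5°, and the critical height
H_c = (4c/γ) · sinβ cosφ / [1 − cos(β − φ)]
    = (4·26.6/19.9) · sin64.7°·cos16.3° / [1 − cos(48.4°)]
    = 5.347 · 0.9041·0.9598 / [1 − 0.6639]
    = 5.347 · 0.8677 / 0.3361
    = 13.81 m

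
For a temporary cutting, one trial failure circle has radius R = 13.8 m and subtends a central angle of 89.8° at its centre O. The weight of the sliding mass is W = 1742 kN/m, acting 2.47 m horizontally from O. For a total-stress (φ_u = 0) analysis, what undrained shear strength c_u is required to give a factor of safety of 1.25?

c_u = 18.0 kPa

FS = c_u·L_a·R / (W·d), so c_u = FS·W·d / (L_a·R).
Arc length L_a = R·θ = 13.8·(89.8°·π/180) = 13.8·1.5673 = 21.63 m
c_u = 1.25·1742·2.47 / (21.63·13.8) = 5378.4 / 298.48 = 18.02 kPa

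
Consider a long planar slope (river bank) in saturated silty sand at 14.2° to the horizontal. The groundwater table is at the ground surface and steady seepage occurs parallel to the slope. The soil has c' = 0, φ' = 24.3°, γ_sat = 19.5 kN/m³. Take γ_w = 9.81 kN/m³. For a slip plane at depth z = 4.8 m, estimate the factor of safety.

With seepage parallel to the slope and the water table at the surface, the effective normal stress on the slip plane uses the buoyant unit weight γ' = γ_sat − γ_w while the driving shear stress uses γ_sat:
FS = [c' + γ' z cos²β tanφ'] / [γ_sat z sinβ cosβ]
(For c' = 0 this reduces to FS = (γ'/γ_sat)·tanφ'/tanβ.)
γ' = 19.5 − 9.81 = 9.69 kN/m³
Numerator = 0.0 + 9.69·4.8·cos²14.2°·tan24.3° = 0.0 + 9.69·4.8·0.9398·0.4515 = 19.737 kPa
Denominator = 19.5·4.8·sin14.2°·cos14.2° = 19.5·4.8·0.2453·0.9694 = 22.259 kPa
FS = 19.737 / 22.259 = 0.887

FS = 0.89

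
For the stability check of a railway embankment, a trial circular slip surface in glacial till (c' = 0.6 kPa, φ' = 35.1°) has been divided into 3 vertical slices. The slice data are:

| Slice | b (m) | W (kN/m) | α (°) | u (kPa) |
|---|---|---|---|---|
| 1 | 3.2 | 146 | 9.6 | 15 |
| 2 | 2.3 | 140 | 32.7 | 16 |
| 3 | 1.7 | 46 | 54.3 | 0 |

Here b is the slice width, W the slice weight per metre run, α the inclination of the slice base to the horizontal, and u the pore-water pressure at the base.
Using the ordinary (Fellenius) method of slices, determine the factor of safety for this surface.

Ordinary method of slices: FS = Σ[c'·Δl_i + (W_i cosα_i − u_i·Δl_i)·tanφ'] / Σ W_i sinα_i, with Δl_i = b_i / cosα_i.
Slice 1: Δl = 3.2/cos9.6° = 3.245 m; N'_1 = 146·cos9.6° − 15·3.245 = 95.3; c'Δl = 1.95; W sinα = 24.3
Slice 2: Δl = 2.3/cos32.7° = 2.733 m; N'_2 = 140·cos32.7° − 16·2.733 = 74.1; c'Δl = 1.64; W sinα = 75.6
Slice 3: Δl = 1.7/cos54.3° = 2.913 m; N'_3 = 46·cos54.3° − 0·2.913 = 26.8; c'Δl = 1.75; W sinα = 37.4
Σc'Δl = 5.3 kN/m; ΣN' = 196.2 kN/m; ΣW sinα = 137.3 kN/m
Resisting = 5.3 + 196.2·tan35.1° = 5.3 + 137.9 = 143.2 kN/m
FS = 143.2 / 137.3 = 1.043

FS = 1.04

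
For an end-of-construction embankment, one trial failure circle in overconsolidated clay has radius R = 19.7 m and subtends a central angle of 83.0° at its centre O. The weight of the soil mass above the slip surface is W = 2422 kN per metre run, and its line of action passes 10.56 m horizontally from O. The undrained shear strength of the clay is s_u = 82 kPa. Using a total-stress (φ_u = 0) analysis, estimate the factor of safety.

FS = 1.80

Taking moments about the centre O, the resisting moment is provided by the undrained shear strength acting along the arc:
Arc length L_a = R·θ = 19.7·(83.0°·π/180) = 19.7·1.4486 = 28.54 m
M_R = s_u·L_a·R = 82·28.54·19.7 = 46100.1 kN·m/m
M_D = W·d = 2422·10.56 = 25576.3 kN·m/m
FS = M_R / M_D = 46100.1 / 25576.3 = 1.802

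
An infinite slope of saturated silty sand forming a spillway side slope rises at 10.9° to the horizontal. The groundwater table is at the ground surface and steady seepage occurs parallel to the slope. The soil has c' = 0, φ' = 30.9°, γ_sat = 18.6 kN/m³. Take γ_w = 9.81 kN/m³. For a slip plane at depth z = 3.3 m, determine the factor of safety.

With seepage parallel to the slope and the water table at the surface, the effective normal stress on the slip plane uses the buoyant unit weight γ' = γ_sat − γ_w while the driving shear stress uses γ_sat:
FS = [c' + γ' z cos²β tanφ'] / [γ_sat z sinβ cosβ]
(For c' = 0 this reduces to FS = (γ'/γ_sat)·tanφ'/tanβ.)
γ' = 18.6 − 9.81 = 8.79 kN/m³
Numerator = 0.0 + 8.79·3.3·cos²10.9°·tan30.9° = 0.0 + 8.79·3.3·0.9642·0.5985 = 16.740 kPa
Denominator = 18.6·3.3·sin10.9°·cos10.9° = 18.6·3.3·0.1891·0.9820 = 11.397 kPa
FS = 16.740 / 11.397 = 1.469

FS = 1.47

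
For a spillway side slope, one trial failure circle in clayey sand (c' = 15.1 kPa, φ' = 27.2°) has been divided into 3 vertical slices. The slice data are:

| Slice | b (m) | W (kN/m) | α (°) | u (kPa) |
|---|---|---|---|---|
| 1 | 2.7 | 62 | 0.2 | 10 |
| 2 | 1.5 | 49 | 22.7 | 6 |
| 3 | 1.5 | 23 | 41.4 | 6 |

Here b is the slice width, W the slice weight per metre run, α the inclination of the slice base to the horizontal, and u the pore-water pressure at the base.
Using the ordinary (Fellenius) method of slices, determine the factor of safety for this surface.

Ordinary method of slices: FS = Σ[c'·Δl_i + (W_i cosα_i − u_i·Δl_i)·tanφ'] / Σ W_i sinα_i, with Δl_i = b_i / cosα_i.
Slice 1: Δl = 2.7/cos0.2° = 2.700 m; N'_1 = 62·cos0.2° − 10·2.700 = 35.0; c'Δl = 40.77; W sinα = 0.2
Slice 2: Δl = 1.5/cos22.7° = 1.626 m; N'_2 = 49·cos22.7° − 6·1.626 = 35.4; c'Δl = 24.55; W sinα = 18.9
Slice 3: Δl = 1.5/cos41.4° = 2.000 m; N'_3 = 23·cos41.4° − 6·2.000 = 5.3; c'Δl = 30.20; W sinα = 15.2
Σc'Δl = 95.5 kN/m; ΣN' = 75.7 kN/m; ΣW sinα = 34.3 kN/m
Resisting = 95.5 + 75.7·tan27.2° = 95.5 + 38.9 = 134.4 kN/m
FS = 134.4 / 34.3 = 3.915

FS = 3.91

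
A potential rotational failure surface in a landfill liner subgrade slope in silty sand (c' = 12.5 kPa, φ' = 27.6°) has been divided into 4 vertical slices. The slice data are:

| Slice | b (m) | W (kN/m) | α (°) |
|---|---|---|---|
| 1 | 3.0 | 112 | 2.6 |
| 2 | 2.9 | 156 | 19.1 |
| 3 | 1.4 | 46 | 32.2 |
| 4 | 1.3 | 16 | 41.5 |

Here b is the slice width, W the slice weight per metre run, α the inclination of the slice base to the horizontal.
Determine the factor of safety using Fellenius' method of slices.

Ordinary method of slices: FS = Σ[c'·Δl_i + (W_i cosα_i)·tanφ'] / Σ W_i sinα_i, with Δl_i = b_i / cosα_i.
Slice 1: Δl = 3.0/cos2.6° = 3.003 m; N'_1 = 112·cos2.6° = 111.9; c'Δl = 37.54; W sinα = 5.1
Slice 2: Δl = 2.9/cos19.1° = 3.069 m; N'_2 = 156·cos19.1° = 147.4; c'Δl = 38.36; W sinα = 51.0
Slice 3: Δl = 1.4/cos32.2° = 1.654 m; N'_3 = 46·cos32.2° = 38.9; c'Δl = 20.68; W sinα = 24.5
Slice 4: Δl = 1.3/cos41.5° = 1.736 m; N'_4 = 16·cos41.5° = 12.0; c'Δl = 21.70; W sinα = 10.6
Σc'Δl = 118.3 kN/m; ΣN' = 310.2 kN/m; ΣW sinα = 91.2 kN/m
Resisting = 118.3 + 310.2·tan27.6° = 118.3 + 162.2 = 280.4 kN/m
FS = 280.4 / 91.2 = 3.074

FS = 3.07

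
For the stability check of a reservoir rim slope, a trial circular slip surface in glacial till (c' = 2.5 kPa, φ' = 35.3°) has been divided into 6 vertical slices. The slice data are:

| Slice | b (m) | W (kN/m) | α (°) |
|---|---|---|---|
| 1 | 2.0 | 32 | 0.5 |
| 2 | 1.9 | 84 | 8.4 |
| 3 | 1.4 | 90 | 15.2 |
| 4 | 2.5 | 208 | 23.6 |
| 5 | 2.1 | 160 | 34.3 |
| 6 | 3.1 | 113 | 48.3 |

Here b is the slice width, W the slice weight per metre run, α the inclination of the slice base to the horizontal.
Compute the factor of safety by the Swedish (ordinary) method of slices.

Ordinary method of slices: FS = Σ[c'·Δl_i + (W_i cosα_i)·tanφ'] / Σ W_i sinα_i, with Δl_i = b_i / cosα_i.
Slice 1: Δl = 2.0/cos0.5° = 2.000 m; N'_1 = 32·cos0.5° = 32.0; c'Δl = 5.00; W sinα = 0.3
Slice 2: Δl = 1.9/cos8.4° = 1.921 m; N'_2 = 84·cos8.4° = 83.1; c'Δl = 4.80; W sinα = 12.3
Slice 3: Δl = 1.4/cos15.2° = 1.451 m; N'_3 = 90·cos15.2° = 86.9; c'Δl = 3.63; W sinα = 23.6
Slice 4: Δl = 2.5/cos23.6° = 2.728 m; N'_4 = 208·cos23.6° = 190.6; c'Δl = 6.82; W sinα = 83.3
Slice 5: Δl = 2.1/cos34.3° = 2.542 m; N'_5 = 160·cos34.3° = 132.2; c'Δl = 6.36; W sinα = 90.2
Slice 6: Δl = 3.1/cos48.3° = 4.660 m; N'_6 = 113·cos48.3° = 75.2; c'Δl = 11.65; W sinα = 84.4
Σc'Δl = 38.3 kN/m; ΣN' = 599.9 kN/m; ΣW sinα = 294.0 kN/m
Resisting = 38.3 + 599.9·tan35.3° = 38.3 + 424.8 = 463.0 kN/m
FS = 463.0 / 294.0 = 1.575

FS = 1.58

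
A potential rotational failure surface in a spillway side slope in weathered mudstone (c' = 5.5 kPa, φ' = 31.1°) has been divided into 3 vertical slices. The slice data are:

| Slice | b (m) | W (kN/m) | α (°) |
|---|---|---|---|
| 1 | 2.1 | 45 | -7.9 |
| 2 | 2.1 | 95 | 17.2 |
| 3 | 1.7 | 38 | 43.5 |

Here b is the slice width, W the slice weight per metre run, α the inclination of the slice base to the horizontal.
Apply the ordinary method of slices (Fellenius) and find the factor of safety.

FS = 2.81

Ordinary method of slices: FS = Σ[c'·Δl_i + (W_i cosα_i)·tanφ'] / Σ W_i sinα_i, with Δl_i = b_i / cosα_i.
Slice 1: Δl = 2.1/cos(-7.9°) = 2.120 m; N'_1 = 45·cos(-7.9°) = 44.6; c'Δl = 11.66; W sinα = -6.2
Slice 2: Δl = 2.1/cos17.2° = 2.198 m; N'_2 = 95·cos17.2° = 90.8; c'Δl = 12.09; W sinα = 28.1
Slice 3: Δl = 1.7/cos43.5° = 2.344 m; N'_3 = 38·cos43.5° = 27.6; c'Δl = 12.89; W sinα = 26.2
Σc'Δl = 36.6 kN/m; ΣN' = 162.9 kN/m; ΣW sinα = 48.1 kN/m
Resisting = 36.6 + 162.9·tan31.1° = 36.6 + 98.3 = 134.9 kN/m
FS = 134.9 / 48.1 = 2.807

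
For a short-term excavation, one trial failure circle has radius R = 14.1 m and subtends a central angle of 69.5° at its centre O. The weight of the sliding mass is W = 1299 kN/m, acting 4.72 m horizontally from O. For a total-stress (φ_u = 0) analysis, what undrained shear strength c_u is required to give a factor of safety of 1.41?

c_u = 35.8 kPa

FS = c_u·L_a·R / (W·d), so c_u = FS·W·d / (L_a·R).
Arc length L_a = R·θ = 14.1·(69.5°·π/180) = 14.1·1.2130 = 17.10 m
c_u = 1.41·1299·4.72 / (17.10·14.1) = 8645.1 / 241.16 = 35.85 kPa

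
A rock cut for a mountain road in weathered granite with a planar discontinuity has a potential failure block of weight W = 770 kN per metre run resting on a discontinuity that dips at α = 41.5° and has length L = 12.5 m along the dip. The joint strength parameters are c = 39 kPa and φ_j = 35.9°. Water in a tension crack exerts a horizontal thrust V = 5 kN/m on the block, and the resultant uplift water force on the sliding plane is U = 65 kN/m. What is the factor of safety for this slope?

Resolving the block weight along and normal to the plane and applying the Mohr–Coulomb strength on the joint:
N' = W cosα − U − V sinα = 770·cos41.5° − 65 − 5·sin41.5° = 508.4 kN/m
Driving force T = W sinα + V cosα = 770·sin41.5° + 5·cos41.5° = 514.0 kN/m
Resisting force R = c·L + N'·tanφ_j = 39·12.5 + 508.4·tan35.9° = 487.5 + 368.0 = 855.5 kN/m
FS = R / T = 855.5 / 514.0 = 1.665

FS = 1.66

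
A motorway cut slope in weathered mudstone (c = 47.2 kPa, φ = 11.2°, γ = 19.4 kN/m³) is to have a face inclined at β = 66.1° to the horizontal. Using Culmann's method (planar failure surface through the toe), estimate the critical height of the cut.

Culmann's analysis gives the critical failure plane at α_cr = (β + φ)/2 = (66.1 + 11.2)/2 = 38.6°, and the critical height
H_c = (4c/γ) · sinβ cosφ / [1 − cos(β − φ)]
    = (4·47.2/19.4) · sin66.1°·cos11.2° / [1 − cos(54.9°)]
    = 9.732 · 0.9143·0.9810 / [1 − 0.5750]
    = 9.732 · 0.8968 / 0.4250
    = 20.54 m

H_c = 20.54 m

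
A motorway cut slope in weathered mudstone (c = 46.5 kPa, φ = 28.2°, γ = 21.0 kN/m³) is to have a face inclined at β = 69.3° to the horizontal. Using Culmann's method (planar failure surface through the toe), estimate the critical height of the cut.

H_c = 29.63 m

Culmann's analysis gives the critical failure plane at α_cr = (β + φ)/2 = (69.3 + 28.2)/2 = 48.8°, and the critical height
H_c = (4c/γ) · sinβ cosφ / [1 − cos(β − φ)]
    = (4·46.5/21.0) · sin69.3°·cos28.2° / [1 − cos(41.1°)]
    = 8.857 · 0.9354·0.8813 / [1 − 0.7536]
    = 8.857 · 0.8244 / 0.2464
    = 29.63 m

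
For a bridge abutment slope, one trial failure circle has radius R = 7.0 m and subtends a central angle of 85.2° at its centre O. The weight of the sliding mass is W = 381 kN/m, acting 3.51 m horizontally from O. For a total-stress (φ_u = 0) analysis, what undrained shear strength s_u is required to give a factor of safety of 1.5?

FS = s_u·L_a·R / (W·d), so s_u = FS·W·d / (L_a·R).
Arc length L_a = R·θ = 7.0·(85.2°·π/180) = 7.0·1.4870 = 10.41 m
s_u = 1.5·381·3.51 / (10.41·7.0) = 2006.0 / 72.86 = 27.53 kPa

s_u = 27.5 kPa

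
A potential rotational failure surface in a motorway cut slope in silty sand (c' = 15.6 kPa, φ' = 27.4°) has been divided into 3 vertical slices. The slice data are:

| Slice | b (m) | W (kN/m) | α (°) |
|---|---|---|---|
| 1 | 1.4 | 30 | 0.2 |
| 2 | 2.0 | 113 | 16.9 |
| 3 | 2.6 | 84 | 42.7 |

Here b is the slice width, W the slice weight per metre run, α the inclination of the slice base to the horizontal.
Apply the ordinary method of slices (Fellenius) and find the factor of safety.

FS = 2.37

Ordinary method of slices: FS = Σ[c'·Δl_i + (W_i cosα_i)·tanφ'] / Σ W_i sinα_i, with Δl_i = b_i / cosα_i.
Slice 1: Δl = 1.4/cos0.2° = 1.400 m; N'_1 = 30·cos0.2° = 30.0; c'Δl = 21.84; W sinα = 0.1
Slice 2: Δl = 2.0/cos16.9° = 2.090 m; N'_2 = 113·cos16.9° = 108.1; c'Δl = 32.61; W sinα = 32.8
Slice 3: Δl = 2.6/cos42.7° = 3.538 m; N'_3 = 84·cos42.7° = 61.7; c'Δl = 55.19; W sinα = 57.0
Σc'Δl = 109.6 kN/m; ΣN' = 199.9 kN/m; ΣW sinα = 89.9 kN/m
Resisting = 109.6 + 199.9·tan27.4° = 109.6 + 103.6 = 213.2 kN/m
FS = 213.2 / 89.9 = 2.371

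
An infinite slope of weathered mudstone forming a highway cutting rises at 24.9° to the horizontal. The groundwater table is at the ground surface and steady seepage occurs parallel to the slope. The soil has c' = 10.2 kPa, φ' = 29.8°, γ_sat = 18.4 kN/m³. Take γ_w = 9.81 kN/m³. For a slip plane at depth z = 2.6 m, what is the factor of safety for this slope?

With seepage parallel to the slope and the water table at the surface, the effective normal stress on the slip plane uses the buoyant unit weight γ' = γ_sat − γ_w while the driving shear stress uses γ_sat:
FS = [c' + γ' z cos²β tanφ'] / [γ_sat z sinβ cosβ]
γ' = 18.4 − 9.81 = 8.59 kN/m³
Numerator = 10.2 + 8.59·2.6·cos²24.9°·tan29.8° = 10.2 + 8.59·2.6·0.8227·0.5727 = 20.723 kPa
Denominator = 18.4·2.6·sin24.9°·cos24.9° = 18.4·2.6·0.4210·0.9070 = 18.270 kPa
FS = 20.723 / 18.270 = 1.134

FS = 1.13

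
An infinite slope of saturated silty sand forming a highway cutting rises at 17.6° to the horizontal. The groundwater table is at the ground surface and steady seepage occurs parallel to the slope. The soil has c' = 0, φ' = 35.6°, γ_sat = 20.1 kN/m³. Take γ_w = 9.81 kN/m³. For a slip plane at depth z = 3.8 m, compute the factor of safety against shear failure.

FS = 1.16

With seepage parallel to the slope and the water table at the surface, the effective normal stress on the slip plane uses the buoyant unit weight γ' = γ_sat − γ_w while the driving shear stress uses γ_sat:
FS = [c' + γ' z cos²β tanφ'] / [γ_sat z sinβ cosβ]
(For c' = 0 this reduces to FS = (γ'/γ_sat)·tanφ'/tanβ.)
γ' = 20.1 − 9.81 = 10.29 kN/m³
Numerator = 0.0 + 10.29·3.8·cos²17.6°·tan35.6° = 0.0 + 10.29·3.8·0.9086·0.7159 = 25.435 kPa
Denominator = 20.1·3.8·sin17.6°·cos17.6° = 20.1·3.8·0.3024·0.9532 = 22.014 kPa
FS = 25.435 / 22.014 = 1.155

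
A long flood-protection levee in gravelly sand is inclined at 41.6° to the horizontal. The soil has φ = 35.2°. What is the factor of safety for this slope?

FS = 0.79

For a dry cohesionless infinite slope the factor of safety is FS = tanφ / tanβ.
FS = tan35.2° / tan41.6° = 0.7054 / 0.8878 = 0.795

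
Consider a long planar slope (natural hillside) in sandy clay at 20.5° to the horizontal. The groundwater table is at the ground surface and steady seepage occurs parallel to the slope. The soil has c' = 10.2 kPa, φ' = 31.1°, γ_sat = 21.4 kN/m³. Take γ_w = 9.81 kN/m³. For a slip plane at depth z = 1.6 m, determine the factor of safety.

With seepage parallel to the slope and the water table at the surface, the effective normal stress on the slip plane uses the buoyant unit weight γ' = γ_sat − γ_w while the driving shear stress uses γ_sat:
FS = [c' + γ' z cos²β tanφ'] / [γ_sat z sinβ cosβ]
γ' = 21.4 − 9.81 = 11.59 kN/m³
Numerator = 10.2 + 11.59·1.6·cos²20.5°·tan31.1° = 10.2 + 11.59·1.6·0.8774·0.6032 = 20.014 kPa
Denominator = 21.4·1.6·sin20.5°·cos20.5° = 21.4·1.6·0.3502·0.9367 = 11.232 kPa
FS = 20.014 / 11.232 = 1.782

FS = 1.78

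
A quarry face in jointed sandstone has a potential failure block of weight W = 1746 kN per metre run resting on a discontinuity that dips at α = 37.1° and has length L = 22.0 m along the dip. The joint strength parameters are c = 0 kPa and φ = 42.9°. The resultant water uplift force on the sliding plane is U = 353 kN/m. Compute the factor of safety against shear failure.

Resolving the block weight along and normal to the plane and applying the Mohr–Coulomb strength on the joint:
N' = W cosα − U = 1746·cos37.1° − 353 = 1039.6 kN/m
Driving force T = W sinα = 1746·sin37.1° = 1053.2 kN/m
Resisting force R = c·L + N'·tanφ = 0·22.0 + 1039.6·tan42.9° = 0.0 + 966.0 = 966.0 kN/m
FS = R / T = 966.0 / 1053.2 = 0.917

FS = 0.92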